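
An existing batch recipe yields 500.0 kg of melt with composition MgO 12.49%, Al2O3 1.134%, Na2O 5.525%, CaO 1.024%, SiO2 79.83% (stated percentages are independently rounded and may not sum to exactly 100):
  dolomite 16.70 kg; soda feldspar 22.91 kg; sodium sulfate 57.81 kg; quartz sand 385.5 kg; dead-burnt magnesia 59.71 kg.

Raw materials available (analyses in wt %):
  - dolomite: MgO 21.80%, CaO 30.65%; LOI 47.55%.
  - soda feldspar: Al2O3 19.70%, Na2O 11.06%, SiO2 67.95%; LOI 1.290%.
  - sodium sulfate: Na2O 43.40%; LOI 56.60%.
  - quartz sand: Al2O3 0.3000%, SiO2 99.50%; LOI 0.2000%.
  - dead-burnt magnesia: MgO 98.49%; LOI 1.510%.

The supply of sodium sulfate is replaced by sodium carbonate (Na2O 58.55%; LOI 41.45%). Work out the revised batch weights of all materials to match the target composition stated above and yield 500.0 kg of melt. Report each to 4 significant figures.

Revised batch per 500.0 kg melt:
  dolomite: 16.70 kg
  soda feldspar: 22.91 kg
  sodium carbonate: 42.85 kg
  quartz sand: 385.5 kg
  dead-burnt magnesia: 59.71 kg
Total batch = 527.7 kg; LOI loss = 27.67 kg

Intermediates are displayed (rounded to four significant figures) alongside each step. The whole derivation keeps full float precision at each step. Every reported value receives exactly one rounding; all derived quantities, which include totals, the yield, net glass mass, ignition loss, five oxide percentages, are carried at full precision, as they appear in either problem or answer, using the weight values on 500.0 kg of glass.
Oxide-by-oxide targets in 500.0 kg melt:
  MgO: 12.49% × 500.0 = 62.45 kg
  Al2O3: 1.134% × 500.0 = 5.670 kg
  Na2O: 5.525% × 500.0 = 27.62 kg
  CaO: 1.024% × 500.0 = 5.120 kg
  SiO2: 79.83% × 500.0 = 399.2 kg
Mass-balance tally per oxide on the weights just shown, per the basis as stated (delivered sums recover each target net of answer rounding effects):
  MgO: 16.70·0.2180 + 59.71·0.9849 = 62.45 kg (target 62.45 kg)
  Al2O3: 22.91·0.1970 + 385.5·0.003000 = 5.670 kg (target 5.670 kg)
  Na2O: 22.91·0.1106 + 42.85·0.5855 = 27.62 kg (target 27.62 kg)
  CaO: 16.70·0.3065 = 5.119 kg (target 5.120 kg)
  SiO2: 22.91·0.6795 + 385.5·0.9950 = 399.1 kg (target 399.2 kg)
Auditing the glass mass value: Σ batch − LOI loss = 500.0 kg (per-oxide target masses sum to 500.0 kg; with the basis standing at 500.0 kg — gaps are rounding artifacts).
Batch grand total — Σ batch = 527.7 kg; the LOI term Σ batch·LOI equals 27.67 kg; yield = glass ÷ total batch = 94.76%.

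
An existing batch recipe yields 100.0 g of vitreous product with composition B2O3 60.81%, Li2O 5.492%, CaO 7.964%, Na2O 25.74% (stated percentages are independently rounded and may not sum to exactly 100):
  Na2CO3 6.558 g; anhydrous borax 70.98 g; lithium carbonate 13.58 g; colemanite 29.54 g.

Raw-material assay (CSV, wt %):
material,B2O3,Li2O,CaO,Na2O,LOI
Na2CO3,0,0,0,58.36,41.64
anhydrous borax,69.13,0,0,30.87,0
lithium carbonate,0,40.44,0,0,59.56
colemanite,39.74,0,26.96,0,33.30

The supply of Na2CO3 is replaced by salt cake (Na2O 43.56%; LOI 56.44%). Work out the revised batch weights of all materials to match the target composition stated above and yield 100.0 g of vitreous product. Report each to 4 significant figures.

The intermediate values are displayed rounded to 4 significant digits as written. The whole derivation runs at full precision through the solve. Each reported figure carries a single rounding. The derived quantities (the yield, the four compositions, totals, ignition loss, net glass mass) are rebuilt at full float precision from the batch weights per 100.0 g of glass exactly as shown in the problem or the answer.
Oxide mass targets, per 100.0 g vitreous product:
  B2O3: 60.81% × 100.0 = 60.81 g
  Li2O: 5.492% × 100.0 = 5.492 g
  CaO: 7.964% × 100.0 = 7.964 g
  Na2O: 25.74% × 100.0 = 25.74 g
Sums-versus-targets review from the weights as reported, versus the basis set out (summed amounts equal target values within answer rounding):
  B2O3: 70.98·0.6913 + 29.54·0.3974 = 60.81 g (target 60.81 g)
  Li2O: 13.58·0.4044 = 5.492 g (target 5.492 g)
  CaO: 29.54·0.2696 = 7.964 g (target 7.964 g)
  Na2O: 8.787·0.4356 + 70.98·0.3087 = 25.74 g (target 25.74 g)
Glass-mass bookkeeping: total batch − LOI = 100.0 g (per-oxide target masses sum to 100.0 g; against the stated basis, 100.0 g — differing by rounding only).
Summing the batch: Σ batch = 122.9 g; ignition loss, Σ(batch × LOI) = 22.88 g; as yield: glass ÷ batch → 81.38%.

Revised batch per 100.0 g vitreous product:
  salt cake: 8.787 g
  anhydrous borax: 70.98 g
  lithium carbonate: 13.58 g
  colemanite: 29.54 g
Total batch = 122.9 g; LOI loss = 22.88 g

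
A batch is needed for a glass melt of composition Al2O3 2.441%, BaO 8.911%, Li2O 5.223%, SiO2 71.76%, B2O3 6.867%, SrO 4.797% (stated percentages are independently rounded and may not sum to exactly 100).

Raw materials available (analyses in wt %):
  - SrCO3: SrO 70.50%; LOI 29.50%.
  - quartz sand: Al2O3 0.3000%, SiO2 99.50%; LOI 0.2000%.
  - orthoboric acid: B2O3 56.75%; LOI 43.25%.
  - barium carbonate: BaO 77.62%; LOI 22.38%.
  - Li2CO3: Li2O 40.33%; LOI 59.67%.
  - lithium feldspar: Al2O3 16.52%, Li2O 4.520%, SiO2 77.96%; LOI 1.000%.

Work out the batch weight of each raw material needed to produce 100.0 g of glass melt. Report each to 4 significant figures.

All arithmetic maintains exact precision at each step. Mid-chain values appear (rounded to four significant digits) between the steps — a single rounding finalizes each reported figure; derived quantities are computed at full precision (the yield, the totals, six oxide percentages, ignition loss, glass mass) from the batch weights on 100.0 g of glass, as set out in problem or answer.
Target masses of each oxide per 100.0 g glass melt:
  Al2O3: 2.441% × 100.0 = 2.441 g
  BaO: 8.911% × 100.0 = 8.911 g
  Li2O: 5.223% × 100.0 = 5.223 g
  SiO2: 71.76% × 100.0 = 71.76 g
  B2O3: 6.867% × 100.0 = 6.867 g
  SrO: 4.797% × 100.0 = 4.797 g
Sums-versus-targets review working from each reported weight, under the basis named above (sum by sum, the targets are met net of answer rounding effects):
  Al2O3: 61.42·0.003000 + 13.66·0.1652 = 2.441 g (target 2.441 g)
  BaO: 11.48·0.7762 = 8.911 g (target 8.911 g)
  Li2O: 11.42·0.4033 + 13.66·0.04520 = 5.223 g (target 5.223 g)
  SiO2: 61.42·0.9950 + 13.66·0.7796 = 71.76 g (target 71.76 g)
  B2O3: 12.10·0.5675 = 6.867 g (target 6.867 g)
  SrO: 6.804·0.7050 = 4.797 g (target 4.797 g)
Auditing the glass mass value: batch Σ − ignition loss = 100.0 g (summing oxide targets gives 100.0 g; versus the stated basis of 100.0 g — a pure rounding effect).
Batch grand total — Σ batch = 116.9 g; the LOI term Σ batch·LOI equals 16.88 g; as yield: glass ÷ batch → 85.56%.

Batch per 100.0 g glass melt:
  SrCO3: 6.804 g
  quartz sand: 61.42 g
  orthoboric acid: 12.10 g
  barium carbonate: 11.48 g
  Li2CO3: 11.42 g
  lithium feldspar: 13.66 g
Total batch = 116.9 g; LOI loss = 16.88 g; yield = 85.56%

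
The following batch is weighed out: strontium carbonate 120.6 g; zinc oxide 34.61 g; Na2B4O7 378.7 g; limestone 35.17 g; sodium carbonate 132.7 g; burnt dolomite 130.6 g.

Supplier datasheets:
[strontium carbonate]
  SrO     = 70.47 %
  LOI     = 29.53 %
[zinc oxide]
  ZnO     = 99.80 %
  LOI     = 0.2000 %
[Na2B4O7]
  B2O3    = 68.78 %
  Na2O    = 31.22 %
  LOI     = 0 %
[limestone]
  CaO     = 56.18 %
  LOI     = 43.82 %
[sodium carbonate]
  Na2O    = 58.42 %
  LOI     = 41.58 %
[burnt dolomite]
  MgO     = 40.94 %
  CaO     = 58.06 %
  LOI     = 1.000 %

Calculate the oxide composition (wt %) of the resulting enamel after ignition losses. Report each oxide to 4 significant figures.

Glass mass = 724.8 g (batch 832.4 − LOI 107.6).
Composition: MgO 7.377%, CaO 13.19%, ZnO 4.766%, SrO 11.73%, B2O3 35.94%, Na2O 27.01%

All arithmetic keeps full precision from start to finish; the intermediate values are printed rounded to 4 significant digits in the working; a single rounding yields each reported number — derived quantities are computed from the batch weights per 724.8 g of glass in full precision (the yield, the totals, ignition loss, the six compositions, net glass mass) as quoted within either problem or answer.
Delivered oxide masses:
  MgO: 130.6·0.4094 = 53.47 g
  CaO: 35.17·0.5618 + 130.6·0.5806 = 95.58 g
  ZnO: 34.61·0.9980 = 34.54 g
  SrO: 120.6·0.7047 = 84.99 g
  B2O3: 378.7·0.6878 = 260.5 g
  Na2O: 378.7·0.3122 + 132.7·0.5842 = 195.8 g
LOI: 120.6·0.2953 + 34.61·0.002000 + 35.17·0.4382 + 132.7·0.4158 + 130.6·0.01000 = 107.6 g
batch − LOI leaves glass = 832.4 − 107.6 = 724.8 g (= the summed oxide contributions)
percent share: oxide ÷ glass, ×100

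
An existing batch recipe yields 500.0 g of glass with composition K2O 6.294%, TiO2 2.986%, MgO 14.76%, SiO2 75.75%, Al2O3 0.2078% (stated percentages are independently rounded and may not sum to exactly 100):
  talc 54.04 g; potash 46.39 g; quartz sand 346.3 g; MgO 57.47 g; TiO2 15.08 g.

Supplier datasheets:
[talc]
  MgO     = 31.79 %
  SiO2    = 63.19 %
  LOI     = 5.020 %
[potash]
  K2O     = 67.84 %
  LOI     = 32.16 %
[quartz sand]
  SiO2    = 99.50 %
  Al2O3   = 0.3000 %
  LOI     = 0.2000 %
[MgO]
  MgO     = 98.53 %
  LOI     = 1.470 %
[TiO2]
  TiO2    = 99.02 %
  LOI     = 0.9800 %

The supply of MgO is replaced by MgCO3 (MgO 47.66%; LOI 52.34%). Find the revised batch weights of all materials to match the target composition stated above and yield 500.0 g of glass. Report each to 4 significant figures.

All internal work holds full float precision all the way through — intermediates are printed, rounded to 4 significant figures, across the worked steps. Exactly one rounding goes into every reported number — all derived quantities (five oxide percentages, LOI, the totals, net glass mass, yield) are re-derived in exact precision from the weighed amounts on 500.0 g of glass as they appear in question or answer.
The oxide mass targets at 500.0 g glass:
  K2O: 6.294% × 500.0 = 31.47 g
  TiO2: 2.986% × 500.0 = 14.93 g
  MgO: 14.76% × 500.0 = 73.80 g
  SiO2: 75.75% × 500.0 = 378.8 g
  Al2O3: 0.2078% × 500.0 = 1.039 g
Mass-balance tally per oxide working from each reported weight, under the basis named above (delivered sums recover each target net of answer rounding effects):
  K2O: 46.39·0.6784 = 31.47 g (target 31.47 g)
  TiO2: 15.08·0.9902 = 14.93 g (target 14.93 g)
  MgO: 54.04·0.3179 + 118.8·0.4766 = 73.80 g (target 73.80 g)
  SiO2: 54.04·0.6319 + 346.3·0.9950 = 378.7 g (target 378.8 g)
  Al2O3: 346.3·0.003000 = 1.039 g (target 1.039 g)
Consistency of the glass mass: batch total minus LOI = 500.0 g (oxide target masses add up to 500.0 g; with the basis standing at 500.0 g — a pure rounding effect).
Whole-batch sum: Σ batch = 580.6 g; LOI removed, Σ of batch·LOI: 80.65 g; the yield ratio, glass ÷ batch: 86.11%.

Revised batch per 500.0 g glass:
  talc: 54.04 g
  potash: 46.39 g
  quartz sand: 346.3 g
  MgCO3: 118.8 g
  TiO2: 15.08 g
Total batch = 580.6 g; LOI loss = 80.65 g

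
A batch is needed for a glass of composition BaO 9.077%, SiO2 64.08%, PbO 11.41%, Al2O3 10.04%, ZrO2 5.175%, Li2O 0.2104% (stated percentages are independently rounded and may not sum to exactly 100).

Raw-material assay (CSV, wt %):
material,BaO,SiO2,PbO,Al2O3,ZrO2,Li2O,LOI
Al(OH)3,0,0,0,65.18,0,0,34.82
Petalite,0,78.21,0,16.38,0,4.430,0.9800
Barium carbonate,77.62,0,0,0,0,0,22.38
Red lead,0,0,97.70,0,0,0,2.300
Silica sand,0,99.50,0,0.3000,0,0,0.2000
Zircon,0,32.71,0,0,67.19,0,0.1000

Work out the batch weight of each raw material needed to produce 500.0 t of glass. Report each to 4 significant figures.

Working values are displayed with 4-significant-digit rounding in the printout — each numeric step holds exact precision through the solve. Each reported number is rounded once only. Derived quantities are rebuilt from the batch weights for 500.0 t of glass at exact precision (the totals, the yield, six oxide percentages, glass mass, ignition loss), exactly as shown in the question or the answer.
Target oxide masses per 500.0 t glass:
  BaO: 9.077% × 500.0 = 45.38 t
  SiO2: 64.08% × 500.0 = 320.4 t
  PbO: 11.41% × 500.0 = 57.05 t
  Al2O3: 10.04% × 500.0 = 50.20 t
  ZrO2: 5.175% × 500.0 = 25.88 t
  Li2O: 0.2104% × 500.0 = 1.052 t
Verifying the oxide balance from the weights as reported, on the stated basis (target by target, the sums agree up to rounding of the answer):
  BaO: 58.47·0.7762 = 45.38 t (target 45.38 t)
  SiO2: 23.75·0.7821 + 290.7·0.9950 + 38.51·0.3271 = 320.4 t (target 320.4 t)
  PbO: 58.39·0.9770 = 57.05 t (target 57.05 t)
  Al2O3: 69.71·0.6518 + 23.75·0.1638 + 290.7·0.003000 = 50.20 t (target 50.20 t)
  ZrO2: 38.51·0.6719 = 25.87 t (target 25.88 t)
  Li2O: 23.75·0.04430 = 1.052 t (target 1.052 t)
The glass-mass cross-check: total batch − LOI = 500.0 t (the targets, summed, come to 500.0 t; the stated basis being 500.0 t — rounding explains the deltas).
Adding the batch up: Σ batch = 539.5 t; LOI removed, Σ of batch·LOI: 39.55 t; yield: glass divided by total = 92.67%.

Batch per 500.0 t glass:
  Al(OH)3: 69.71 t
  Petalite: 23.75 t
  Barium carbonate: 58.47 t
  Red lead: 58.39 t
  Silica sand: 290.7 t
  Zircon: 38.51 t
Total batch = 539.5 t; LOI loss = 39.55 t; yield = 92.67%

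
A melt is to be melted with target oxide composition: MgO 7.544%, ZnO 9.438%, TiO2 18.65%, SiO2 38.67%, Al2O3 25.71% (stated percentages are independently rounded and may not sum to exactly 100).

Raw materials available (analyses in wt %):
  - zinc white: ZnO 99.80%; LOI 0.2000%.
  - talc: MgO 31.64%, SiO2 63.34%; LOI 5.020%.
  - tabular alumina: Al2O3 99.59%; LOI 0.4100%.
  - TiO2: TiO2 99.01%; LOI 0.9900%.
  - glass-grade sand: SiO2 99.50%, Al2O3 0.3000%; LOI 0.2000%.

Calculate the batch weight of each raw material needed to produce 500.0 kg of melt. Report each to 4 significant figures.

Mid-chain values appear, rounded to 4 significant digits, across the worked steps; every computation runs at full precision from start to finish; every reported figure is rounded only once; the derived quantities, including the yield, the five compositions, the totals, LOI, glass mass, are rebuilt using the weight values for 500.0 kg of glass at exact precision as they appear in either problem or answer.
The oxide mass targets at 500.0 kg melt:
  MgO: 7.544% × 500.0 = 37.72 kg
  ZnO: 9.438% × 500.0 = 47.19 kg
  TiO2: 18.65% × 500.0 = 93.25 kg
  SiO2: 38.67% × 500.0 = 193.4 kg
  Al2O3: 25.71% × 500.0 = 128.6 kg
Per-oxide balance check using the reported weights, for the quoted basis mass (every target is met by its sum within answer rounding):
  MgO: 119.2·0.3164 = 37.71 kg (target 37.72 kg)
  ZnO: 47.28·0.9980 = 47.19 kg (target 47.19 kg)
  TiO2: 94.18·0.9901 = 93.25 kg (target 93.25 kg)
  SiO2: 119.2·0.6334 + 118.4·0.9950 = 193.3 kg (target 193.4 kg)
  Al2O3: 128.7·0.9959 + 118.4·0.003000 = 128.5 kg (target 128.6 kg)
Glass mass check: batch Σ − ignition loss = 500.0 kg (the Σ of target masses is 500.1 kg; basis as stated: 500.0 kg — rounding explains the deltas).
Batch total: Σ batch = 507.8 kg; the LOI term Σ batch·LOI equals 7.775 kg; as yield: glass ÷ batch → 98.47%.

Batch per 500.0 kg melt:
  zinc white: 47.28 kg
  talc: 119.2 kg
  tabular alumina: 128.7 kg
  TiO2: 94.18 kg
  glass-grade sand: 118.4 kg
Total batch = 507.8 kg; LOI loss = 7.775 kg; yield = 98.47%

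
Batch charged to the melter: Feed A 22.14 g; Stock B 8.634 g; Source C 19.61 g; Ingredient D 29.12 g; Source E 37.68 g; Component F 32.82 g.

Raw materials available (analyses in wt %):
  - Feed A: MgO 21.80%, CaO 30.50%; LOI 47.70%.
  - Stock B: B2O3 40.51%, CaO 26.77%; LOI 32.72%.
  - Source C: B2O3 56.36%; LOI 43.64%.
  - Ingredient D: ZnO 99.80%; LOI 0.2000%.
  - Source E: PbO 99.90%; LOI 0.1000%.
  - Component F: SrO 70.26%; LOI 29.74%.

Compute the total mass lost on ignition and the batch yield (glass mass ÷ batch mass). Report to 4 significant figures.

LOI loss = 31.80 g; glass = 118.2 g; yield = 78.80%

Full float precision is held at each step; in-progress results are displayed rounded off to 4 significant digits on the page — each reported figure takes just one rounding; derived quantities are re-derived from the weighed amounts on 118.2 g of glass in full float precision (ignition loss, the totals, six oxide percentages, glass mass, the yield), exactly as printed in the question or the answer.
Per-material ignition loss:
  Feed A: 22.14 × 0.4770 = 10.56 g
  Stock B: 8.634 × 0.3272 = 2.825 g
  Source C: 19.61 × 0.4364 = 8.558 g
  Ingredient D: 29.12 × 0.002000 = 0.05824 g
  Source E: 37.68 × 0.001000 = 0.03768 g
  Component F: 32.82 × 0.2974 = 9.761 g
Total LOI = 31.80 g
Glass = batch − LOI = 150.0 − 31.80 = 118.2 g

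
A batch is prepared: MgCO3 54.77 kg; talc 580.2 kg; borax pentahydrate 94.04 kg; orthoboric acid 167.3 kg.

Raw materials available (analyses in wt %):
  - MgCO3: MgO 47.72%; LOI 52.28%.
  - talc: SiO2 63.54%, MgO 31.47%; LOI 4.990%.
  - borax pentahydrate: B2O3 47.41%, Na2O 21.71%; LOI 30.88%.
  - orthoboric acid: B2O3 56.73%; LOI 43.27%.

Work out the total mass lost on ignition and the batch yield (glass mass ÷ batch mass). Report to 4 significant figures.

LOI loss = 159.0 kg; glass = 737.3 kg; yield = 82.26%

The intermediate values are printed, with 4-significant-figure rounding, between the steps; exact precision is held from start to finish. Every reported number carries a single rounding — the derived quantities (yield, the four compositions, net glass mass, the totals, LOI) are re-derived at full precision from the batch weights per 737.3 kg of glass, as written in problem or answer.
LOI of each material in turn:
  MgCO3: 54.77 × 0.5228 = 28.63 kg
  talc: 580.2 × 0.04990 = 28.95 kg
  borax pentahydrate: 94.04 × 0.3088 = 29.04 kg
  orthoboric acid: 167.3 × 0.4327 = 72.39 kg
Total LOI = 159.0 kg
Glass = batch − LOI = 896.3 − 159.0 = 737.3 kg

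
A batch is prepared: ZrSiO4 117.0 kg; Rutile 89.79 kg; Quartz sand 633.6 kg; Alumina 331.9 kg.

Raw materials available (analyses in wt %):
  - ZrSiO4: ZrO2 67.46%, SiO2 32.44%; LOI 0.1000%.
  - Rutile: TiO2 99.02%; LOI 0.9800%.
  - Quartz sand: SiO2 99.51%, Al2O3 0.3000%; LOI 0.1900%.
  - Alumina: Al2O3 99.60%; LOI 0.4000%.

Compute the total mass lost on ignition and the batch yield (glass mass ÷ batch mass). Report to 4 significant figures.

LOI loss = 3.528 kg; glass = 1169 kg; yield = 99.70%

Working values are shown rounded to 4 significant digits in the printout. All internal work carries full precision at every stage — each reported figure is rounded a single time; the derived quantities, including totals, ignition loss, four oxide percentages, net glass mass, the yield, are carried using the weight values at 1169 kg of glass in exact precision, exactly as printed in question or answer.
Ignition loss by material:
  ZrSiO4: 117.0 × 0.001000 = 0.1170 kg
  Rutile: 89.79 × 0.009800 = 0.8799 kg
  Quartz sand: 633.6 × 0.001900 = 1.204 kg
  Alumina: 331.9 × 0.004000 = 1.328 kg
Total LOI = 3.528 kg
Glass = batch − LOI = 1172 − 3.528 = 1169 kg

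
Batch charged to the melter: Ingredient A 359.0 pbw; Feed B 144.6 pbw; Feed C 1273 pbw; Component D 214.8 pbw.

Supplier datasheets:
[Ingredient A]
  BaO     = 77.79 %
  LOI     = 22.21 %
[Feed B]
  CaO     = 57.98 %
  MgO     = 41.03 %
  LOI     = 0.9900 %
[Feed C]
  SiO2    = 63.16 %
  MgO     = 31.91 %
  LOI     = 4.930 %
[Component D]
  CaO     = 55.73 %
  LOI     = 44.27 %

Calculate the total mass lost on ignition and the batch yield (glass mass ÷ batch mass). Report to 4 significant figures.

LOI loss = 239.0 pbw; glass = 1752 pbw; yield = 88.00%

The working math maintains full float precision from start to finish — values along the way are shown rounded to four significant figures — every reported figure is rounded a single time; derived quantities, including the yield, glass mass, totals, four oxide percentages, ignition loss, are re-derived from the batch weights for 1752 pbw of glass in full precision exactly as printed in the problem or the answer.
Ignition loss by material:
  Ingredient A: 359.0 × 0.2221 = 79.73 pbw
  Feed B: 144.6 × 0.009900 = 1.432 pbw
  Feed C: 1273 × 0.04930 = 62.76 pbw
  Component D: 214.8 × 0.4427 = 95.09 pbw
Total LOI = 239.0 pbw
Glass = batch − LOI = 1991 − 239.0 = 1752 pbw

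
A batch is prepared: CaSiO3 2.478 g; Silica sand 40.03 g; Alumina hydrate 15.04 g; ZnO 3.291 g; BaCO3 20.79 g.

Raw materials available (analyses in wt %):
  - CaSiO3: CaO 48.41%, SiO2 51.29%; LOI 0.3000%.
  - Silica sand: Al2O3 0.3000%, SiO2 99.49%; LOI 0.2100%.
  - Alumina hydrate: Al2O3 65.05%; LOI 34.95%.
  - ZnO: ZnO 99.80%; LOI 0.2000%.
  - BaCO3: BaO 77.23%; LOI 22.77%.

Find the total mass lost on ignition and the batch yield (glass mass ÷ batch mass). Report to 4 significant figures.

LOI loss = 10.09 g; glass = 71.54 g; yield = 87.64%

In-progress results are shown (rounded to four significant figures) across the worked steps; each numeric step carries full float precision at all times — every reported result is rounded only once; derived quantities are computed from the weighed amounts per 71.54 g of glass in exact precision (the five compositions, the yield, ignition loss, totals, glass mass) as quoted within the problem or answer text.
Ignition loss by material:
  CaSiO3: 2.478 × 0.003000 = 0.007434 g
  Silica sand: 40.03 × 0.002100 = 0.08406 g
  Alumina hydrate: 15.04 × 0.3495 = 5.256 g
  ZnO: 3.291 × 0.002000 = 0.006582 g
  BaCO3: 20.79 × 0.2277 = 4.734 g
Total LOI = 10.09 g
Glass = batch − LOI = 81.63 − 10.09 = 71.54 g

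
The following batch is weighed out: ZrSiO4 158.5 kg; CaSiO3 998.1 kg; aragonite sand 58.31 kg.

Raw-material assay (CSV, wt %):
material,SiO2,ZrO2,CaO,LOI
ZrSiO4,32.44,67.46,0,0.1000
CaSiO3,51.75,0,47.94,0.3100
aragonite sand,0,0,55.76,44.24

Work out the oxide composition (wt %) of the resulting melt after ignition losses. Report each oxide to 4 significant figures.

Working values are shown rounded to 4 significant figures alongside each step; each numeric step runs at exact precision at all times — a single rounding produces every reported result; derived quantities are rebuilt starting from the weights on 1186 kg of glass at full float precision (glass mass, the three compositions, totals, LOI, yield) as quoted within question or answer.
Mass of each oxide from the mix:
  SiO2: 158.5·0.3244 + 998.1·0.5175 = 567.9 kg
  ZrO2: 158.5·0.6746 = 106.9 kg
  CaO: 998.1·0.4794 + 58.31·0.5576 = 511.0 kg
LOI: 158.5·0.001000 + 998.1·0.003100 + 58.31·0.4424 = 29.05 kg
Glass = total batch minus LOI = 1215 − 29.05 = 1186 kg (the oxide masses sum to this)
wt % = 100 × oxide mass / glass mass

Glass mass = 1186 kg (batch 1215 − LOI 29.05).
Composition: SiO2 47.89%, ZrO2 9.017%, CaO 43.09%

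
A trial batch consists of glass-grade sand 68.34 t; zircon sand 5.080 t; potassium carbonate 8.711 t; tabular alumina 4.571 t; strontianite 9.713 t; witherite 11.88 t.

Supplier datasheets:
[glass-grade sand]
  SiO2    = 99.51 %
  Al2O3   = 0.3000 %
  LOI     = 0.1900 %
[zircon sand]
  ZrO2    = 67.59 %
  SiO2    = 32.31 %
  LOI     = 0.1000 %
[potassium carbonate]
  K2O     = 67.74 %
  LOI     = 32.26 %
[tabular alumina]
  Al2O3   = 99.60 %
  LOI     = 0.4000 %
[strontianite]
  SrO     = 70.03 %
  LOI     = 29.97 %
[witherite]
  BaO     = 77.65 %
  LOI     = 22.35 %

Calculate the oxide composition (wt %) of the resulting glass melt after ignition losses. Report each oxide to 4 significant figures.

The intermediate values are displayed with 4-significant-digit rounding between the steps — full float precision is carried from start to finish — exactly one rounding lands on each reported result; all derived quantities, which include six oxide percentages, LOI, net glass mass, the totals, the yield, are re-derived at full precision, exactly as shown in question or answer, starting from the weights for 99.77 t of glass.
Per-oxide mass from batch:
  ZrO2: 5.080·0.6759 = 3.434 t
  SiO2: 68.34·0.9951 + 5.080·0.3231 = 69.65 t
  SrO: 9.713·0.7003 = 6.802 t
  BaO: 11.88·0.7765 = 9.225 t
  K2O: 8.711·0.6774 = 5.901 t
  Al2O3: 68.34·0.003000 + 4.571·0.9960 = 4.758 t
LOI: 68.34·0.001900 + 5.080·0.001000 + 8.711·0.3226 + 4.571·0.004000 + 9.713·0.2997 + 11.88·0.2235 = 8.530 t
Glass mass = batch − LOI = 108.3 − 8.530 = 99.77 t (the oxide masses sum to this)
oxide / glass × 100 gives the wt %

Glass mass = 99.77 t (batch 108.3 − LOI 8.530).
Composition: ZrO2 3.442%, SiO2 69.81%, SrO 6.818%, BaO 9.247%, K2O 5.915%, Al2O3 4.769%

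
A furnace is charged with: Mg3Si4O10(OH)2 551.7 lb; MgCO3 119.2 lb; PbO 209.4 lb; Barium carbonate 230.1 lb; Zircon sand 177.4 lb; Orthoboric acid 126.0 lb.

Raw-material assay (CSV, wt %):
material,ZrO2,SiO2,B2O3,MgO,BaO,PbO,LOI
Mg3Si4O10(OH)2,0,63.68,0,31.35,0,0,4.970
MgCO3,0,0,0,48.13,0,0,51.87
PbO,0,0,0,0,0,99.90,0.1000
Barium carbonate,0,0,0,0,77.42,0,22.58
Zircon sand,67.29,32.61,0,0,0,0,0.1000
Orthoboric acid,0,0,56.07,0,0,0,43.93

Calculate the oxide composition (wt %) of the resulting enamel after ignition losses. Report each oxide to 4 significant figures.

Every computation keeps exact precision end to end; intermediates are printed rounded to 4 significant digits on the page — every reported number takes exactly one rounding; derived quantities, which include the six compositions, yield, net glass mass, LOI, the totals, are rebuilt at exact precision, as they appear in either problem or answer, from the weighed amounts at 1217 lb of glass.
What the batch supplies per oxide:
  ZrO2: 177.4·0.6729 = 119.4 lb
  SiO2: 551.7·0.6368 + 177.4·0.3261 = 409.2 lb
  B2O3: 126.0·0.5607 = 70.65 lb
  MgO: 551.7·0.3135 + 119.2·0.4813 = 230.3 lb
  BaO: 230.1·0.7742 = 178.1 lb
  PbO: 209.4·0.9990 = 209.2 lb
LOI: 551.7·0.04970 + 119.2·0.5187 + 209.4·0.001000 + 230.1·0.2258 + 177.4·0.001000 + 126.0·0.4393 = 196.9 lb
Net of LOI, the glass mass = 1414 − 196.9 = 1217 lb (= the summed oxide contributions)
percent by weight: oxide/glass ×100

Glass mass = 1217 lb (batch 1414 − LOI 196.9).
Composition: ZrO2 9.810%, SiO2 33.63%, B2O3 5.806%, MgO 18.93%, BaO 14.64%, PbO 17.19%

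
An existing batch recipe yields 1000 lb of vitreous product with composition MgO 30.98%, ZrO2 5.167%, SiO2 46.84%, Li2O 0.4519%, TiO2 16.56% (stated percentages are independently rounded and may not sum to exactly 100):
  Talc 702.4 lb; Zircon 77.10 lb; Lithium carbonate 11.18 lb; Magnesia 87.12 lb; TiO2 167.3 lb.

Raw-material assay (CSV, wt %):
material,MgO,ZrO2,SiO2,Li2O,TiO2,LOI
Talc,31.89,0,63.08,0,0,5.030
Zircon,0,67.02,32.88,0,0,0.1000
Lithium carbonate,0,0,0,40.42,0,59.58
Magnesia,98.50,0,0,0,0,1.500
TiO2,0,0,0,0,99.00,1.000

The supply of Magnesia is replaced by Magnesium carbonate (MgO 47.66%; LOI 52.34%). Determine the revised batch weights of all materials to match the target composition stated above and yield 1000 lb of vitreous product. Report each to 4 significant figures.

Revised batch per 1000 lb vitreous product:
  Talc: 702.4 lb
  Zircon: 77.10 lb
  Lithium carbonate: 11.18 lb
  Magnesium carbonate: 180.1 lb
  TiO2: 167.3 lb
Total batch = 1138 lb; LOI loss = 138.0 lb

All arithmetic keeps exact precision end to end — in-progress results are displayed rounded off to 4 significant digits between the steps — each reported value takes a single rounding; derived quantities, including five oxide percentages, net glass mass, yield, ignition loss, totals, are recomputed starting from the weights at 1000 lb of glass in full precision as given in the problem or answer text.
The oxide mass targets at 1000 lb vitreous product:
  MgO: 30.98% × 1000 = 309.8 lb
  ZrO2: 5.167% × 1000 = 51.67 lb
  SiO2: 46.84% × 1000 = 468.4 lb
  Li2O: 0.4519% × 1000 = 4.519 lb
  TiO2: 16.56% × 1000 = 165.6 lb
A balance pass over the oxides, from the weights as reported, per the basis as stated (sum by sum, the targets are met once rounding is allowed for):
  MgO: 702.4·0.3189 + 180.1·0.4766 = 309.8 lb (target 309.8 lb)
  ZrO2: 77.10·0.6702 = 51.67 lb (target 51.67 lb)
  SiO2: 702.4·0.6308 + 77.10·0.3288 = 468.4 lb (target 468.4 lb)
  Li2O: 11.18·0.4042 = 4.519 lb (target 4.519 lb)
  TiO2: 167.3·0.9900 = 165.6 lb (target 165.6 lb)
Glass-mass sanity pass: net batch after ignition = 1000 lb (oxide target masses add up to 1000 lb; basis as stated: 1000 lb — gaps are rounding artifacts).
Total batch = Σ batch = 1138 lb; LOI removed, Σ of batch·LOI: 138.0 lb; as yield: glass ÷ batch → 87.87%.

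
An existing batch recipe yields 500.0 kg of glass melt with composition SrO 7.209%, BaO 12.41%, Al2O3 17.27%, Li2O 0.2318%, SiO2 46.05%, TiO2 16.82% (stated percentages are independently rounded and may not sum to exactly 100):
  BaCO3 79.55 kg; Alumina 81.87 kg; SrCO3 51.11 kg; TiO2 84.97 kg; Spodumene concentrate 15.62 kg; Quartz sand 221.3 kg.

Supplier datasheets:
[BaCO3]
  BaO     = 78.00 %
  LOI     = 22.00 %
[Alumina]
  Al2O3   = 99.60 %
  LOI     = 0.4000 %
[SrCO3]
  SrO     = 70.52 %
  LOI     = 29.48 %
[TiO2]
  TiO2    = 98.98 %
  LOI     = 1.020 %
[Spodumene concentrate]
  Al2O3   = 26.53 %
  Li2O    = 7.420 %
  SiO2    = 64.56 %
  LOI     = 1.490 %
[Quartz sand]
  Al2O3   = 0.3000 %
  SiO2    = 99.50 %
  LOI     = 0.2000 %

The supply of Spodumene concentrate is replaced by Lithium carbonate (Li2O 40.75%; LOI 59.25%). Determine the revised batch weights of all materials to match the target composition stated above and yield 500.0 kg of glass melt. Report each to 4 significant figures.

Revised batch per 500.0 kg glass melt:
  BaCO3: 79.55 kg
  Alumina: 86.00 kg
  SrCO3: 51.11 kg
  TiO2: 84.97 kg
  Lithium carbonate: 2.844 kg
  Quartz sand: 231.4 kg
Total batch = 535.9 kg; LOI loss = 35.93 kg

Mid-chain values are printed with 4-significant-figure rounding when written out; all arithmetic runs at full precision in every operation — a single rounding finalizes every reported number — the derived quantities (net glass mass, yield, the six compositions, the totals, ignition loss) are computed starting from the weights at 500.0 kg of glass at full float precision, as given in the problem or answer text.
Per-oxide target masses for 500.0 kg glass melt:
  SrO: 7.209% × 500.0 = 36.04 kg
  BaO: 12.41% × 500.0 = 62.05 kg
  Al2O3: 17.27% × 500.0 = 86.35 kg
  Li2O: 0.2318% × 500.0 = 1.159 kg
  SiO2: 46.05% × 500.0 = 230.2 kg
  TiO2: 16.82% × 500.0 = 84.10 kg
Balance tally, oxide-wise, applying the batch weights above, for the quoted basis mass (sums match the target masses once rounding is allowed for):
  SrO: 51.11·0.7052 = 36.04 kg (target 36.04 kg)
  BaO: 79.55·0.7800 = 62.05 kg (target 62.05 kg)
  Al2O3: 86.00·0.9960 + 231.4·0.003000 = 86.35 kg (target 86.35 kg)
  Li2O: 2.844·0.4075 = 1.159 kg (target 1.159 kg)
  SiO2: 231.4·0.9950 = 230.2 kg (target 230.2 kg)
  TiO2: 84.97·0.9898 = 84.10 kg (target 84.10 kg)
Auditing the glass mass value: whole batch net of LOI = 499.9 kg (oxide target masses add up to 500.0 kg; stated basis 500.0 kg — deltas are rounding alone).
Summing the batch: Σ batch = 535.9 kg; LOI removed, Σ of batch·LOI: 35.93 kg; the yield ratio, glass ÷ batch: 93.30%.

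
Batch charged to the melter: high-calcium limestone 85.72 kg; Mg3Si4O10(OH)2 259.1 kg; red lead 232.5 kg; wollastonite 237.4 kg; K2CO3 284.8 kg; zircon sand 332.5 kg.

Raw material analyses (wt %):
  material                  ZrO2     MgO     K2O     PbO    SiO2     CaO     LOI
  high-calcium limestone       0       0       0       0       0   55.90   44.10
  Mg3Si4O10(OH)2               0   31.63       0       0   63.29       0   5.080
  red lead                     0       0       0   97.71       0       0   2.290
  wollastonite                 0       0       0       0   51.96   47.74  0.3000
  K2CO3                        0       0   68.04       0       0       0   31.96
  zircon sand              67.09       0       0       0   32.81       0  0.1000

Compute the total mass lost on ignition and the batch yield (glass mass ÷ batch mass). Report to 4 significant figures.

Each numeric step keeps full precision throughout. Mid-chain values are displayed, with 4-significant-digit rounding, when written out; exactly one rounding lands on every reported value. The derived quantities are computed in full float precision (the totals, six oxide percentages, glass mass, ignition loss, yield) using the weight values per 1284 kg of glass, as quoted within either problem or answer.
Each material's LOI contribution:
  high-calcium limestone: 85.72 × 0.4410 = 37.80 kg
  Mg3Si4O10(OH)2: 259.1 × 0.05080 = 13.16 kg
  red lead: 232.5 × 0.02290 = 5.324 kg
  wollastonite: 237.4 × 0.003000 = 0.7122 kg
  K2CO3: 284.8 × 0.3196 = 91.02 kg
  zircon sand: 332.5 × 0.001000 = 0.3325 kg
Total LOI = 148.4 kg
Glass = batch − LOI = 1432 − 148.4 = 1284 kg

LOI loss = 148.4 kg; glass = 1284 kg; yield = 89.64%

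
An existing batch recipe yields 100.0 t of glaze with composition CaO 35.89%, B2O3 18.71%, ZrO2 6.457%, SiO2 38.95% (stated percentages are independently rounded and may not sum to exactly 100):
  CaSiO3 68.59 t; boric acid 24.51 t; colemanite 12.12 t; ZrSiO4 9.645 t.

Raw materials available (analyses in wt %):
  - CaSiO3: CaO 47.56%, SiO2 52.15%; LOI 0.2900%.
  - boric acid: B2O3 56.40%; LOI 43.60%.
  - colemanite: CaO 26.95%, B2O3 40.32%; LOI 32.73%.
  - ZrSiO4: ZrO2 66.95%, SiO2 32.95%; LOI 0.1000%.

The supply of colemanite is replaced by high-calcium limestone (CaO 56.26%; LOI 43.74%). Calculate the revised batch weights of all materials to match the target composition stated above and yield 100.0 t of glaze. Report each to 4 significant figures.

In-progress results are displayed rounded to four significant figures across the worked steps; full precision is held in all steps; each reported value carries a single rounding. All derived quantities (yield, net glass mass, four oxide percentages, the totals, LOI) are rebuilt using the weight values at 100.0 t of glass at full precision, as they appear in the question or the answer.
Oxide-by-oxide targets in 100.0 t glaze:
  CaO: 35.89% × 100.0 = 35.89 t
  B2O3: 18.71% × 100.0 = 18.71 t
  ZrO2: 6.457% × 100.0 = 6.457 t
  SiO2: 38.95% × 100.0 = 38.95 t
Mass-balance tally per oxide on the weights just shown, at the basis given (target by target, the sums agree once rounding is allowed for):
  CaO: 68.59·0.4756 + 5.806·0.5626 = 35.89 t (target 35.89 t)
  B2O3: 33.17·0.5640 = 18.71 t (target 18.71 t)
  ZrO2: 9.645·0.6695 = 6.457 t (target 6.457 t)
  SiO2: 68.59·0.5215 + 9.645·0.3295 = 38.95 t (target 38.95 t)
Glass-mass closure: net batch after ignition = 100.0 t (the Σ of target masses is 100.0 t; against the stated basis, 100.0 t — any gap is answer rounding).
Summing the batch: Σ batch = 117.2 t; LOI loss = Σ batch·LOI = 17.21 t; yield = glass ÷ total batch = 85.32%.

Revised batch per 100.0 t glaze:
  CaSiO3: 68.59 t
  boric acid: 33.17 t
  high-calcium limestone: 5.806 t
  ZrSiO4: 9.645 t
Total batch = 117.2 t; LOI loss = 17.21 t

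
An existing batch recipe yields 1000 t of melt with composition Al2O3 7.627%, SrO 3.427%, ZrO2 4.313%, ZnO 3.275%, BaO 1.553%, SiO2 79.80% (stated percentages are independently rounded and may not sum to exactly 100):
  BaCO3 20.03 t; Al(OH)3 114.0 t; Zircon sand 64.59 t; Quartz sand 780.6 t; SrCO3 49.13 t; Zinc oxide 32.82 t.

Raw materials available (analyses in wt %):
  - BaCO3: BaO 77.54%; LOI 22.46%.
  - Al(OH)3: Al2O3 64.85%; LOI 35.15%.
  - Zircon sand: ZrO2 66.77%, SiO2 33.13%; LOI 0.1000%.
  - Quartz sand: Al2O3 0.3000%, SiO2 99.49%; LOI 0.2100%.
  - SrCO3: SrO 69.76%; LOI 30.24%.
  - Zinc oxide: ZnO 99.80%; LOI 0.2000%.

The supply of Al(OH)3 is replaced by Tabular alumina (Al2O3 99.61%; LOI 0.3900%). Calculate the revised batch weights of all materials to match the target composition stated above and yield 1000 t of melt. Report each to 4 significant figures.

Revised batch per 1000 t melt:
  BaCO3: 20.03 t
  Tabular alumina: 74.22 t
  Zircon sand: 64.59 t
  Quartz sand: 780.6 t
  SrCO3: 49.13 t
  Zinc oxide: 32.82 t
Total batch = 1021 t; LOI loss = 21.41 t

Values along the way appear (rounded to four significant figures) at each printed step; full float precision is carried end to end; a single rounding finalizes every reported result. All derived quantities (glass mass, yield, the totals, LOI, the six compositions) are carried from the batch weights per 1000 t of glass in full precision, precisely as stated by the question or the answer.
Oxide mass targets, per 1000 t melt:
  Al2O3: 7.627% × 1000 = 76.27 t
  SrO: 3.427% × 1000 = 34.27 t
  ZrO2: 4.313% × 1000 = 43.13 t
  ZnO: 3.275% × 1000 = 32.75 t
  BaO: 1.553% × 1000 = 15.53 t
  SiO2: 79.80% × 1000 = 798.0 t
Verifying the oxide balance applying the batch weights above, for the quoted basis mass (delivered sums recover each target inside rounding margins):
  Al2O3: 74.22·0.9961 + 780.6·0.003000 = 76.27 t (target 76.27 t)
  SrO: 49.13·0.6976 = 34.27 t (target 34.27 t)
  ZrO2: 64.59·0.6677 = 43.13 t (target 43.13 t)
  ZnO: 32.82·0.9980 = 32.75 t (target 32.75 t)
  BaO: 20.03·0.7754 = 15.53 t (target 15.53 t)
  SiO2: 64.59·0.3313 + 780.6·0.9949 = 798.0 t (target 798.0 t)
Auditing the glass mass value: batch total minus LOI = 1000 t (targets for the oxides total 1000 t; basis as stated: 1000 t — deltas are rounding alone).
Adding the batch up: Σ batch = 1021 t; Σ batch·LOI gives LOI loss = 21.41 t; glass ÷ batch gives a yield of 97.90%.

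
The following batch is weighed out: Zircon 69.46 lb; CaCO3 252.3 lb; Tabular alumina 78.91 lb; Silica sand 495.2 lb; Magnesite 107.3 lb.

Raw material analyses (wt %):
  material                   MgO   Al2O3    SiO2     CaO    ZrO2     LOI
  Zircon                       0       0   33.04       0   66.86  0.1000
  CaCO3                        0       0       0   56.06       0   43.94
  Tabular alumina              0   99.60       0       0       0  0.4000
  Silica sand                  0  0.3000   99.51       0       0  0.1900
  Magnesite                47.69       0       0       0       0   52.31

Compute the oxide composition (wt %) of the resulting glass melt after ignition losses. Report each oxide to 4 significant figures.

Glass mass = 834.9 lb (batch 1003 − LOI 168.3).
Composition: MgO 6.129%, Al2O3 9.592%, SiO2 61.77%, CaO 16.94%, ZrO2 5.563%

The working math carries full float precision from start to finish. In-progress results appear rounded to four significant figures within the worked lines — a single rounding produces every reported figure; derived quantities are carried at full precision (yield, the totals, glass mass, five oxide percentages, LOI) using the weight values per 834.9 lb of glass, as set out in the problem or the answer.
Oxide masses out of the charge:
  MgO: 107.3·0.4769 = 51.17 lb
  Al2O3: 78.91·0.9960 + 495.2·0.003000 = 80.08 lb
  SiO2: 69.46·0.3304 + 495.2·0.9951 = 515.7 lb
  CaO: 252.3·0.5606 = 141.4 lb
  ZrO2: 69.46·0.6686 = 46.44 lb
LOI: 69.46·0.001000 + 252.3·0.4394 + 78.91·0.004000 + 495.2·0.001900 + 107.3·0.5231 = 168.3 lb
batch − LOI leaves glass = 1003 − 168.3 = 834.9 lb (consistent with Σ oxide mass)
percent share: oxide ÷ glass, ×100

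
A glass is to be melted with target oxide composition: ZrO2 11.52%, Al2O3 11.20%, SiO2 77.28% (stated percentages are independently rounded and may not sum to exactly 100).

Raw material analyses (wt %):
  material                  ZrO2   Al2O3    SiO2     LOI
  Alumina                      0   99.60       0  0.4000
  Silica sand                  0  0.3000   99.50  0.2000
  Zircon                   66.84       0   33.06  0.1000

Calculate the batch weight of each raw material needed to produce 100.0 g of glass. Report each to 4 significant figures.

Rounding to four significant figures governs every in-between result as displayed — full float precision is carried at all times — a single rounding produces every reported result; derived quantities are computed using the weight values at 100.0 g of glass at full float precision (three oxide percentages, totals, net glass mass, LOI, yield) exactly as shown in the problem or answer text.
Target oxide masses per 100.0 g glass:
  ZrO2: 11.52% × 100.0 = 11.52 g
  Al2O3: 11.20% × 100.0 = 11.20 g
  SiO2: 77.28% × 100.0 = 77.28 g
Checking each oxide sum applying the batch weights above, versus the basis set out (summed amounts equal target values up to rounding of the answer):
  ZrO2: 17.24·0.6684 = 11.52 g (target 11.52 g)
  Al2O3: 11.03·0.9960 + 71.94·0.003000 = 11.20 g (target 11.20 g)
  SiO2: 71.94·0.9950 + 17.24·0.3306 = 77.28 g (target 77.28 g)
Glass-mass closure: batch total minus LOI = 100.0 g (summing oxide targets gives 100.0 g; versus the stated basis of 100.0 g — rounding explains the deltas).
Batch total: Σ batch = 100.2 g; LOI loss = Σ batch·LOI = 0.2052 g; as yield: glass ÷ batch → 99.80%.

Batch per 100.0 g glass:
  Alumina: 11.03 g
  Silica sand: 71.94 g
  Zircon: 17.24 g
Total batch = 100.2 g; LOI loss = 0.2052 g; yield = 99.80%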